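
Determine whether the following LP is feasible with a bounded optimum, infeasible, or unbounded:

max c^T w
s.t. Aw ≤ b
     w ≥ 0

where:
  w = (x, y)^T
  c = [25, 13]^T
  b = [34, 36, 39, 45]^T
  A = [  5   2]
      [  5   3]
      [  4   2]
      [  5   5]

Feasible with a bounded optimal solution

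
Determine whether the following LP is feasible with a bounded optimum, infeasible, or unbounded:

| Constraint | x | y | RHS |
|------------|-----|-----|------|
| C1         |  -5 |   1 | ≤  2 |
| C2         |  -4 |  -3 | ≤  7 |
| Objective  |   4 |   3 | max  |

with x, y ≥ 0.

Unbounded (objective can increase without bound)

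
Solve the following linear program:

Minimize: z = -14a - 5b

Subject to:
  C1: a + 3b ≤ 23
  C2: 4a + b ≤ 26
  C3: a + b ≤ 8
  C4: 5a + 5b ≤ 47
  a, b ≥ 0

Evaluate the objective at each vertex of the feasible region:
  z(0, 0) = 0
  z(6.5, 0) = -91
  z(6, 2) = -94  ←
  z(0.5, 7.5) = -44.5
  z(0, 7.667) = -38.33
The minimum is at a = 6, b = 2.

a = 6, b = 2, z = -94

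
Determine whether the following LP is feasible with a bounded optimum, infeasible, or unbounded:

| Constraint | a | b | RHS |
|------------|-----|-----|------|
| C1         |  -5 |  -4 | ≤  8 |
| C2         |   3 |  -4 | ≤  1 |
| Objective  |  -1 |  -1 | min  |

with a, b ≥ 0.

Unbounded (objective can decrease without bound)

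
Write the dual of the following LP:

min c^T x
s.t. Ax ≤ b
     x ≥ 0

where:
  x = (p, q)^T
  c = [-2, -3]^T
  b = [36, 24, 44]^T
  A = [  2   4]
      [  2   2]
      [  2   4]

Primal min cᵀx s.t. Ax ≤ b, x ≥ 0  →  Dual max −bᵀy s.t. Aᵀy ≥ −c, y ≥ 0.

Maximize: z = -36y1 - 24y2 - 44y3

Subject to:
  2y1 + 2y2 + 2y3 ≥ 2
  4y1 + 2y2 + 4y3 ≥ 3
  y1, y2, y3 ≥ 0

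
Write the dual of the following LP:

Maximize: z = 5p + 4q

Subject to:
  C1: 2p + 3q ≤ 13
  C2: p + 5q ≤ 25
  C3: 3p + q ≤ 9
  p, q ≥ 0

Primal max cᵀx s.t. Ax ≤ b, x ≥ 0  →  Dual min bᵀy s.t. Aᵀy ≥ c, y ≥ 0.

Minimize: z = 13y1 + 25y2 + 9y3

Subject to:
  2y1 + y2 + 3y3 ≥ 5
  3y1 + 5y2 + y3 ≥ 4
  y1, y2, y3 ≥ 0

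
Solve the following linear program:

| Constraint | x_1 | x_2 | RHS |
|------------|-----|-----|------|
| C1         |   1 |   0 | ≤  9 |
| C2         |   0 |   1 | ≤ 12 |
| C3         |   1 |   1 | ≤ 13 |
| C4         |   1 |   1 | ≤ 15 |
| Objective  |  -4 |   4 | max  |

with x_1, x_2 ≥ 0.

Evaluate the objective at each vertex of the feasible region:
  z(0, 0) = 0
  z(9, 0) = -36
  z(9, 4) = -20
  z(1, 12) = 44
  z(0, 12) = 48  ←
The maximum is at x_1 = 0, x_2 = 12.

x_1 = 0, x_2 = 12, z = 48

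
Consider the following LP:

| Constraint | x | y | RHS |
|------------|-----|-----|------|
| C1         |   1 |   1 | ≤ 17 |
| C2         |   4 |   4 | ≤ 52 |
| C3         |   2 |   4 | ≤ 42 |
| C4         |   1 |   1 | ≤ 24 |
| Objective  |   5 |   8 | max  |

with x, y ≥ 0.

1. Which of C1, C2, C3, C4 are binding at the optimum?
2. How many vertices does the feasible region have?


1. C2, C3
2. 4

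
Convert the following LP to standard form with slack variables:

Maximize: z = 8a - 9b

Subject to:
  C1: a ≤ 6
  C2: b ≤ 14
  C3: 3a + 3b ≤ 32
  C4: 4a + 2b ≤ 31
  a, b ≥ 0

max z = 8a - 9b

s.t.
  a + s1 = 6
  b + s2 = 14
  3a + 3b + s3 = 32
  4a + 2b + s4 = 31
  a, b, s1, s2, s3, s4 ≥ 0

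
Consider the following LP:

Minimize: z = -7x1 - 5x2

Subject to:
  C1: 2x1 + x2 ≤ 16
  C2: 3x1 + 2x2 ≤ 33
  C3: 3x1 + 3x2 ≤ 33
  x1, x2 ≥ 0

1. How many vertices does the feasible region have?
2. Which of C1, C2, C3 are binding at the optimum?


1. 4
2. C1, C3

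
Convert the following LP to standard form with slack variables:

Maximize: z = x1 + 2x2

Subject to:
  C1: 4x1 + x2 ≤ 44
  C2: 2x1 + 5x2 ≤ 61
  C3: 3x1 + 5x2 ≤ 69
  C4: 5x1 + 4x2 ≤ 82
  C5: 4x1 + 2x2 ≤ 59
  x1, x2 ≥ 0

max z = x1 + 2x2

s.t.
  4x1 + x2 + s1 = 44
  2x1 + 5x2 + s2 = 61
  3x1 + 5x2 + s3 = 69
  5x1 + 4x2 + s4 = 82
  4x1 + 2x2 + s5 = 59
  x1, x2, s1, s2, s3, s4, s5 ≥ 0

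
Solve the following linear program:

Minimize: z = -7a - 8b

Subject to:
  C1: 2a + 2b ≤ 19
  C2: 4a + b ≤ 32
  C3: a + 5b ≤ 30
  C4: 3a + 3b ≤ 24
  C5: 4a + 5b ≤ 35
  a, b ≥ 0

Evaluate the objective at each vertex of the feasible region:
  z(0, 0) = 0
  z(8, 0) = -56
  z(5, 3) = -59  ←
  z(1.667, 5.667) = -57
  z(0, 6) = -48
The minimum is at a = 5, b = 3.

a = 5, b = 3, z = -59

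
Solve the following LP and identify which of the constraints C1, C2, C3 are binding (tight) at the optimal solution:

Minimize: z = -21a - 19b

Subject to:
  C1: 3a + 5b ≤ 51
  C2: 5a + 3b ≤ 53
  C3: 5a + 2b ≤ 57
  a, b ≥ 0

At a = 7, b = 6, compute slack b - a·x for each constraint:
  C1: 51 − 51 = 0  (binding)
  C2: 53 − 53 = 0  (binding)
  C3: 57 − 47 = 10  (slack)

Optimal: a = 7, b = 6
Binding: C1, C2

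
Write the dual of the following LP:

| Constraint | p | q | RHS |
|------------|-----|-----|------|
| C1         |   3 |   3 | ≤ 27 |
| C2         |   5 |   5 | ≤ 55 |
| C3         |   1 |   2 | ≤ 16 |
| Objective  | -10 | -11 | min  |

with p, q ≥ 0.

Primal min cᵀx s.t. Ax ≤ b, x ≥ 0  →  Dual max −bᵀy s.t. Aᵀy ≥ −c, y ≥ 0.

Maximize: z = -27y1 - 55y2 - 16y3

Subject to:
  3y1 + 5y2 + y3 ≥ 10
  3y1 + 5y2 + 2y3 ≥ 11
  y1, y2, y3 ≥ 0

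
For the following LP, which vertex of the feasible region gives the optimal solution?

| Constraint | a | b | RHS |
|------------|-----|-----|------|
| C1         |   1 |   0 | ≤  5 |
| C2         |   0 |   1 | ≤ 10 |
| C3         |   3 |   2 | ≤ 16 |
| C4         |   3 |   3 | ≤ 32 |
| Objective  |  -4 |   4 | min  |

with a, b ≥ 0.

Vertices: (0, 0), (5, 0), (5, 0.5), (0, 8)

Evaluate the objective at each vertex of the feasible region:
  z(0, 0) = 0
  z(5, 0) = -20  ←
  z(5, 0.5) = -18
  z(0, 8) = 32
The minimum is at a = 5, b = 0.

(5, 0)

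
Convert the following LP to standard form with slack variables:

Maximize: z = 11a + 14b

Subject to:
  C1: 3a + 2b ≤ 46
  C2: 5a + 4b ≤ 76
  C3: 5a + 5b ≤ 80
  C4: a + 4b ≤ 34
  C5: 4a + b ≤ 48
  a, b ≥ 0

max z = 11a + 14b

s.t.
  3a + 2b + s1 = 46
  5a + 4b + s2 = 76
  5a + 5b + s3 = 80
  a + 4b + s4 = 34
  4a + b + s5 = 48
  a, b, s1, s2, s3, s4, s5 ≥ 0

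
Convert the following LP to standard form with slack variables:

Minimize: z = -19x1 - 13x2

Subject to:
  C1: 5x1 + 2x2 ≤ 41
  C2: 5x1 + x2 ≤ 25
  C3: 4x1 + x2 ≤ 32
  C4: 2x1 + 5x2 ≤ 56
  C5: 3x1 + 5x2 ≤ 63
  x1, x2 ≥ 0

min z = -19x1 - 13x2

s.t.
  5x1 + 2x2 + s1 = 41
  5x1 + x2 + s2 = 25
  4x1 + x2 + s3 = 32
  2x1 + 5x2 + s4 = 56
  3x1 + 5x2 + s5 = 63
  x1, x2, s1, s2, s3, s4, s5 ≥ 0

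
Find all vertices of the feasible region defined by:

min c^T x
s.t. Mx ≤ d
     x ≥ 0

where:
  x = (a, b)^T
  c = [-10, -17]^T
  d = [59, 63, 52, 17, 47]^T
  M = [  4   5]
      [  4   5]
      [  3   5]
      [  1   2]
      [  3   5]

(0, 0), (14.75, 0), (12, 2.2), (9, 4), (0, 8.5)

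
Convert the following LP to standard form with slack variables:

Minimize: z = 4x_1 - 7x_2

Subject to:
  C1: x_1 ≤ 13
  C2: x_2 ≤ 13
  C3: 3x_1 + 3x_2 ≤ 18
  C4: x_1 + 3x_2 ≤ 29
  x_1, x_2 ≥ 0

min z = 4x_1 - 7x_2

s.t.
  x_1 + s1 = 13
  x_2 + s2 = 13
  3x_1 + 3x_2 + s3 = 18
  x_1 + 3x_2 + s4 = 29
  x_1, x_2, s1, s2, s3, s4 ≥ 0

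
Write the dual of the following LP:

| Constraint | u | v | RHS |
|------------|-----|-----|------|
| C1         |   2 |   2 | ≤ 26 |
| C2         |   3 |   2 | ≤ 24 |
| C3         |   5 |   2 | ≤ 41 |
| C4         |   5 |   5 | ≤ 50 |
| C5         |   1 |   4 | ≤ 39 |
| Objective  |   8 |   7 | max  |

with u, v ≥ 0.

Primal max cᵀx s.t. Ax ≤ b, x ≥ 0  →  Dual min bᵀy s.t. Aᵀy ≥ c, y ≥ 0.

Minimize: z = 26y1 + 24y2 + 41y3 + 50y4 + 39y5

Subject to:
  2y1 + 3y2 + 5y3 + 5y4 + y5 ≥ 8
  2y1 + 2y2 + 2y3 + 5y4 + 4y5 ≥ 7
  y1, y2, y3, y4, y5 ≥ 0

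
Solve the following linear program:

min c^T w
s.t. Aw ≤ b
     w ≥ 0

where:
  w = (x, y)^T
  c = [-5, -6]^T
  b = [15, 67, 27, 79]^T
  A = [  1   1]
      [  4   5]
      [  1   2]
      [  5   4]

Evaluate the objective at each vertex of the feasible region:
  z(0, 0) = 0
  z(15, 0) = -75
  z(8, 7) = -82  ←
  z(0, 13.4) = -80.4
The minimum is at x = 8, y = 7.

x = 8, y = 7, z = -82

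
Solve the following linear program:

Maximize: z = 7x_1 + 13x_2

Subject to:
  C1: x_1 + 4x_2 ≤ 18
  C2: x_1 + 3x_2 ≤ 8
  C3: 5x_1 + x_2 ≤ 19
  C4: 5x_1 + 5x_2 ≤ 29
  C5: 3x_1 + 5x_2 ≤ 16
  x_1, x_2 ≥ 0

Evaluate the objective at each vertex of the feasible region:
  z(0, 0) = 0
  z(3.8, 0) = 26.6
  z(3.591, 1.045) = 38.73
  z(2, 2) = 40  ←
  z(0, 2.667) = 34.67
The maximum is at x_1 = 2, x_2 = 2.

x_1 = 2, x_2 = 2, z = 40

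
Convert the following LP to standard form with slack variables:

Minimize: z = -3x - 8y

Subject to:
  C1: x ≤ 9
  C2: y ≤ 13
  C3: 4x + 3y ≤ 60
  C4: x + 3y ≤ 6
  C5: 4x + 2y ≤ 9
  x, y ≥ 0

min z = -3x - 8y

s.t.
  x + s1 = 9
  y + s2 = 13
  4x + 3y + s3 = 60
  x + 3y + s4 = 6
  4x + 2y + s5 = 9
  x, y, s1, s2, s3, s4, s5 ≥ 0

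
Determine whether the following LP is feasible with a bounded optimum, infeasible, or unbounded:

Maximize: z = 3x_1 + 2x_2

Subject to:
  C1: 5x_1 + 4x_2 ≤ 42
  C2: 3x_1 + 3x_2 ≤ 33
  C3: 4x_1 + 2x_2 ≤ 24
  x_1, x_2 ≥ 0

Feasible with a bounded optimal solution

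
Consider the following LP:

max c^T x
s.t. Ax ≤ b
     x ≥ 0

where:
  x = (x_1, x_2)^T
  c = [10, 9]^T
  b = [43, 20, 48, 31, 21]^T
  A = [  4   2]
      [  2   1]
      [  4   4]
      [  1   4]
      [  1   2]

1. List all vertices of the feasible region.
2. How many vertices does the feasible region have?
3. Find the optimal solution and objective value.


1. (0, 0), (10, 0), (8, 4), (5.667, 6.333), (0, 7.75)
2. 5
3. x_1 = 8, x_2 = 4, z = 116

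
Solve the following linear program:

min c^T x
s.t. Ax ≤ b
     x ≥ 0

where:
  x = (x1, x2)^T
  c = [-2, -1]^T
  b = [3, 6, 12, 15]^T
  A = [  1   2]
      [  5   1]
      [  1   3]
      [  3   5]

Evaluate the objective at each vertex of the feasible region:
  z(0, 0) = 0
  z(1.2, 0) = -2.4
  z(1, 1) = -3  ←
  z(0, 1.5) = -1.5
The minimum is at x1 = 1, x2 = 1.

x1 = 1, x2 = 1, z = -3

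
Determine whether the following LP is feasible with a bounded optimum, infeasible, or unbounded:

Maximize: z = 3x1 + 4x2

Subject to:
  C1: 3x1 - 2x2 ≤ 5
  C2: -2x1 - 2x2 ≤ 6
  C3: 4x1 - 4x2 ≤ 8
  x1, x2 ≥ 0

Unbounded (objective can increase without bound)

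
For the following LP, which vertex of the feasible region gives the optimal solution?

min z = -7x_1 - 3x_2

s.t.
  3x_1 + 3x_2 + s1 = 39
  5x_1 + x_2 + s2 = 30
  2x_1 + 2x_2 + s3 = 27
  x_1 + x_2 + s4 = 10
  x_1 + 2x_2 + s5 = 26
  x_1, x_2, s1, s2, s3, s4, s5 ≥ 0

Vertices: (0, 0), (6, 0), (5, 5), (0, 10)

Evaluate the objective at each vertex of the feasible region:
  z(0, 0) = 0
  z(6, 0) = -42
  z(5, 5) = -50  ←
  z(0, 10) = -30
The minimum is at x_1 = 5, x_2 = 5.

(5, 5)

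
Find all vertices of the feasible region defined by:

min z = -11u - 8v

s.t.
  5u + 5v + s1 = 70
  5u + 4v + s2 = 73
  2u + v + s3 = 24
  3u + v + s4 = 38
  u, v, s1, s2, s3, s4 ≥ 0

(0, 0), (12, 0), (10, 4), (0, 14)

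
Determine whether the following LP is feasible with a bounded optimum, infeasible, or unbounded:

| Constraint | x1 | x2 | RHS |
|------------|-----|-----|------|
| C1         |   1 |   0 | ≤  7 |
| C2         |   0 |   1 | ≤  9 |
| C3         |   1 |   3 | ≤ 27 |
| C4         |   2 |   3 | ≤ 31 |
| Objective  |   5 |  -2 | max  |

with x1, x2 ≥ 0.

Feasible with a bounded optimal solution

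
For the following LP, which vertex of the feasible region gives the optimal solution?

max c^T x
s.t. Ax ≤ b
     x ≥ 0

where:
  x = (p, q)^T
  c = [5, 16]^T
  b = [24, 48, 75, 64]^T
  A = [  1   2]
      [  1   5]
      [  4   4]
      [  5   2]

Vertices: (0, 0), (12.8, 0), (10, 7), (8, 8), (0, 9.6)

Evaluate the objective at each vertex of the feasible region:
  z(0, 0) = 0
  z(12.8, 0) = 64
  z(10, 7) = 162
  z(8, 8) = 168  ←
  z(0, 9.6) = 153.6
The maximum is at p = 8, q = 8.

(8, 8)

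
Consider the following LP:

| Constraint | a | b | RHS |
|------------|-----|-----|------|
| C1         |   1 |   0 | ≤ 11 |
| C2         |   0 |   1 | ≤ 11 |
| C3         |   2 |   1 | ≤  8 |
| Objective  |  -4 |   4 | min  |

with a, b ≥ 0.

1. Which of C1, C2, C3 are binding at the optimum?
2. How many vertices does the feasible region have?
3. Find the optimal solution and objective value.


1. C3
2. 3
3. a = 4, b = 0, z = -16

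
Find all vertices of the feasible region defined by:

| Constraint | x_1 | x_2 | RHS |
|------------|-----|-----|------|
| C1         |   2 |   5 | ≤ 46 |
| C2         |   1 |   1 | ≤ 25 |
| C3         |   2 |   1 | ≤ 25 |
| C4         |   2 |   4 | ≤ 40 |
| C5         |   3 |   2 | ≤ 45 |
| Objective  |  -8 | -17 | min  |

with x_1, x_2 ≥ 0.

(0, 0), (12.5, 0), (10, 5), (8, 6), (0, 9.2)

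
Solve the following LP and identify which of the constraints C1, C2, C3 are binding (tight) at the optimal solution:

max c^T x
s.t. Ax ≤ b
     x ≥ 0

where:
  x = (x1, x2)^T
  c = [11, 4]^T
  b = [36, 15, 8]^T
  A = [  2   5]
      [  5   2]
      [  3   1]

At x1 = 1, x2 = 5, compute slack b - a·x for each constraint:
  C1: 36 − 27 = 9  (slack)
  C2: 15 − 15 = 0  (binding)
  C3: 8 − 8 = 0  (binding)

Optimal: x1 = 1, x2 = 5
Binding: C2, C3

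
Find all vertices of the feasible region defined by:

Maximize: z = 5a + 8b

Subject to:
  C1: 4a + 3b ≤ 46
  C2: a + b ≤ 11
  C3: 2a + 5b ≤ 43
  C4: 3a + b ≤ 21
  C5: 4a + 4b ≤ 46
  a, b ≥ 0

(0, 0), (7, 0), (5, 6), (4, 7), (0, 8.6)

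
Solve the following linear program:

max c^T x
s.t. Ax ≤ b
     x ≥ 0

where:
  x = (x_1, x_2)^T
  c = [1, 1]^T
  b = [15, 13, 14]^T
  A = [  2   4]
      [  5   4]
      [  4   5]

Evaluate the objective at each vertex of the feasible region:
  z(0, 0) = 0
  z(2.6, 0) = 2.6
  z(1, 2) = 3  ←
  z(0, 2.8) = 2.8
The maximum is at x_1 = 1, x_2 = 2.

x_1 = 1, x_2 = 2, z = 3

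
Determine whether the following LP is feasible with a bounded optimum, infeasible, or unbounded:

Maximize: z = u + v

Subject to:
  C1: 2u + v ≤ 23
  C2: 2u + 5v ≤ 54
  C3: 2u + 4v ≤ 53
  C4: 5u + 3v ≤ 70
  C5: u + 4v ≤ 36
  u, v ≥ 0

Feasible with a bounded optimal solution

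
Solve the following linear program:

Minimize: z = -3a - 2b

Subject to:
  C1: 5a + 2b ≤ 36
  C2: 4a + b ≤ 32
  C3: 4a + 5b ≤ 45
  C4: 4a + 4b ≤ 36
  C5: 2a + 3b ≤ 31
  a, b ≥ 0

Evaluate the objective at each vertex of the feasible region:
  z(0, 0) = 0
  z(7.2, 0) = -21.6
  z(6, 3) = -24  ←
  z(0, 9) = -18
The minimum is at a = 6, b = 3.

a = 6, b = 3, z = -24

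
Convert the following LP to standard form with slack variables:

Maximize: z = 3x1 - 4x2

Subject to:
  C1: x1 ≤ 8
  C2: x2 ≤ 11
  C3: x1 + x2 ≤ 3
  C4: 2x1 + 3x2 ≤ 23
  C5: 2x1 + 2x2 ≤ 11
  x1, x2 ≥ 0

max z = 3x1 - 4x2

s.t.
  x1 + s1 = 8
  x2 + s2 = 11
  x1 + x2 + s3 = 3
  2x1 + 3x2 + s4 = 23
  2x1 + 2x2 + s5 = 11
  x1, x2, s1, s2, s3, s4, s5 ≥ 0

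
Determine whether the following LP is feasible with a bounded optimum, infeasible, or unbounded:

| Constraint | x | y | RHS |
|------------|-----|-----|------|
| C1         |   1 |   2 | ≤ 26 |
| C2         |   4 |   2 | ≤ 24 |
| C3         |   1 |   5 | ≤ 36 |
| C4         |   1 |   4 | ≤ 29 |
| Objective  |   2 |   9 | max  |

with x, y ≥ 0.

Feasible with a bounded optimal solution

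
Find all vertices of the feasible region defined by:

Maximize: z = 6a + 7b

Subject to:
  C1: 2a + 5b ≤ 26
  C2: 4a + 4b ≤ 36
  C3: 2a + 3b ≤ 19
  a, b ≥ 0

(0, 0), (9, 0), (8, 1), (4.25, 3.5), (0, 5.2)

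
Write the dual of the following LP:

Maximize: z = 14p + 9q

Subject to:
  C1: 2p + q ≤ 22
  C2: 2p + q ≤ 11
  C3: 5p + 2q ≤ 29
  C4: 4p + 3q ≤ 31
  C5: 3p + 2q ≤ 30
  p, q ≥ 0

Primal max cᵀx s.t. Ax ≤ b, x ≥ 0  →  Dual min bᵀy s.t. Aᵀy ≥ c, y ≥ 0.

Minimize: z = 22y1 + 11y2 + 29y3 + 31y4 + 30y5

Subject to:
  2y1 + 2y2 + 5y3 + 4y4 + 3y5 ≥ 14
  y1 + y2 + 2y3 + 3y4 + 2y5 ≥ 9
  y1, y2, y3, y4, y5 ≥ 0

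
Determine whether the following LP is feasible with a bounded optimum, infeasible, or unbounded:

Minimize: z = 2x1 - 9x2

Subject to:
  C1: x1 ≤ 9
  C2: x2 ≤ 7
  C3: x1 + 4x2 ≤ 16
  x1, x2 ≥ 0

Feasible with a bounded optimal solution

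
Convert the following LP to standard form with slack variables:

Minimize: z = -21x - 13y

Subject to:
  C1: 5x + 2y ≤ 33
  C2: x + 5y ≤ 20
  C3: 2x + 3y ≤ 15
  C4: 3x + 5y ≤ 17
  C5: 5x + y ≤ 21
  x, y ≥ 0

min z = -21x - 13y

s.t.
  5x + 2y + s1 = 33
  x + 5y + s2 = 20
  2x + 3y + s3 = 15
  3x + 5y + s4 = 17
  5x + y + s5 = 21
  x, y, s1, s2, s3, s4, s5 ≥ 0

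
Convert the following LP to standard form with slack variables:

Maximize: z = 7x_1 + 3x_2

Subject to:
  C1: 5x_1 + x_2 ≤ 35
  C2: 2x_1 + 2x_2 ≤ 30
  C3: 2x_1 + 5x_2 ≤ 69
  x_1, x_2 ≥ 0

max z = 7x_1 + 3x_2

s.t.
  5x_1 + x_2 + s1 = 35
  2x_1 + 2x_2 + s2 = 30
  2x_1 + 5x_2 + s3 = 69
  x_1, x_2, s1, s2, s3 ≥ 0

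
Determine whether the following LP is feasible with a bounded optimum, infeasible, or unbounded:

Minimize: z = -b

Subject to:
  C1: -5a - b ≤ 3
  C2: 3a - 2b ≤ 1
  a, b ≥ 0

Unbounded (objective can decrease without bound)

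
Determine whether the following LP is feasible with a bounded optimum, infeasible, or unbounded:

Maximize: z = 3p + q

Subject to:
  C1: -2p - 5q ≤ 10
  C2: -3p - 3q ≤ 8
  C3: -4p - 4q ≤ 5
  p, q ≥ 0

Unbounded (objective can increase without bound)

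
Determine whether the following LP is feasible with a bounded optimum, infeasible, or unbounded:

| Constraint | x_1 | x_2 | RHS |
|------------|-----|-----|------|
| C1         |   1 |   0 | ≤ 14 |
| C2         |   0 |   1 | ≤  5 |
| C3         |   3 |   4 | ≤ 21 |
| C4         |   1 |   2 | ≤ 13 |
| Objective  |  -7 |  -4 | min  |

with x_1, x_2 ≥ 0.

Feasible with a bounded optimal solution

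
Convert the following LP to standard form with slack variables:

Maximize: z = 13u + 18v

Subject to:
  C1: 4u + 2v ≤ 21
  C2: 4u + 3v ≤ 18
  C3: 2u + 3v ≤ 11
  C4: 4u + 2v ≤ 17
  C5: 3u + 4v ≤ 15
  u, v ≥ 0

max z = 13u + 18v

s.t.
  4u + 2v + s1 = 21
  4u + 3v + s2 = 18
  2u + 3v + s3 = 11
  4u + 2v + s4 = 17
  3u + 4v + s5 = 15
  u, v, s1, s2, s3, s4, s5 ≥ 0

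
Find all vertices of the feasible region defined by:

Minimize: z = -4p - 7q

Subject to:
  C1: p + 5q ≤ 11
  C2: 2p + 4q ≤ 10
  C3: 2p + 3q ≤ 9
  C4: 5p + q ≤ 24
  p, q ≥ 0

(0, 0), (4.5, 0), (3, 1), (1, 2), (0, 2.2)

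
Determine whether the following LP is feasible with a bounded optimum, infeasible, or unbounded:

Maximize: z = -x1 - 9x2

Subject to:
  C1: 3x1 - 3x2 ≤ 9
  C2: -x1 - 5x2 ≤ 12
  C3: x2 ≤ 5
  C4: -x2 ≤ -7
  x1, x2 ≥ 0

Infeasible (no feasible solution exists)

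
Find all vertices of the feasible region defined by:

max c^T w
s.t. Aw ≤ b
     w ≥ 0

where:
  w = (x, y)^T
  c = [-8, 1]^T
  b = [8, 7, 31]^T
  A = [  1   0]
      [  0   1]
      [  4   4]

(0, 0), (7.75, 0), (0.75, 7), (0, 7)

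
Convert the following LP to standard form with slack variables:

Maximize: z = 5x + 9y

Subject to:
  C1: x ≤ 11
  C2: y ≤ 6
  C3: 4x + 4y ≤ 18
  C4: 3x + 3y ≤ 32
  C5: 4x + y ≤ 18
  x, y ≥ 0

max z = 5x + 9y

s.t.
  x + s1 = 11
  y + s2 = 6
  4x + 4y + s3 = 18
  3x + 3y + s4 = 32
  4x + y + s5 = 18
  x, y, s1, s2, s3, s4, s5 ≥ 0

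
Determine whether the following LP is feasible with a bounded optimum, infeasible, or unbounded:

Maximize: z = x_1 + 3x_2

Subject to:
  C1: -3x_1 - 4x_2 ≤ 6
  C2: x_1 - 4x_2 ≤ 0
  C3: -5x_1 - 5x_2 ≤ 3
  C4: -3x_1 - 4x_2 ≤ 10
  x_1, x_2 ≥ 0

Unbounded (objective can increase without bound)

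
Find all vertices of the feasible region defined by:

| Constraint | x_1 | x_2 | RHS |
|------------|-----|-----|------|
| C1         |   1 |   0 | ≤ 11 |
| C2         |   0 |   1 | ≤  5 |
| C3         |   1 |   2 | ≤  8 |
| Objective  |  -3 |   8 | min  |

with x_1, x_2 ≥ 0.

(0, 0), (8, 0), (0, 4)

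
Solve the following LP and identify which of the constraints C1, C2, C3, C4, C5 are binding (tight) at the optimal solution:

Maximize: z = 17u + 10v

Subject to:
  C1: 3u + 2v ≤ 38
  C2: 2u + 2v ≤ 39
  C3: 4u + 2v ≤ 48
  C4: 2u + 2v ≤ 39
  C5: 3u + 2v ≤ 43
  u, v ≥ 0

At u = 10, v = 4, compute slack b - a·x for each constraint:
  C1: 38 − 38 = 0  (binding)
  C2: 39 − 28 = 11  (slack)
  C3: 48 − 48 = 0  (binding)
  C4: 39 − 28 = 11  (slack)
  C5: 43 − 38 = 5  (slack)

Optimal: u = 10, v = 4
Binding: C1, C3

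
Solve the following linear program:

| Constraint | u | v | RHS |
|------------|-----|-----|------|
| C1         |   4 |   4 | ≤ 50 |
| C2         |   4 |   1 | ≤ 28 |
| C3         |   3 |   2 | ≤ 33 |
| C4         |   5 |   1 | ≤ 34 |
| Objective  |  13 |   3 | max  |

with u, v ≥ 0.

Evaluate the objective at each vertex of the feasible region:
  z(0, 0) = 0
  z(6.8, 0) = 88.4
  z(6, 4) = 90  ←
  z(5.167, 7.333) = 89.17
  z(0, 12.5) = 37.5
The maximum is at u = 6, v = 4.

u = 6, v = 4, z = 90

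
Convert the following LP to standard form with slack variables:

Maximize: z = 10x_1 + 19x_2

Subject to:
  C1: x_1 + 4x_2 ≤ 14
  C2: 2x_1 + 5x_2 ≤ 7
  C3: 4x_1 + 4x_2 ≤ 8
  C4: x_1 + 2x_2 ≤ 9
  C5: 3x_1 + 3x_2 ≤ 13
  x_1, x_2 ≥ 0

max z = 10x_1 + 19x_2

s.t.
  x_1 + 4x_2 + s1 = 14
  2x_1 + 5x_2 + s2 = 7
  4x_1 + 4x_2 + s3 = 8
  x_1 + 2x_2 + s4 = 9
  3x_1 + 3x_2 + s5 = 13
  x_1, x_2, s1, s2, s3, s4, s5 ≥ 0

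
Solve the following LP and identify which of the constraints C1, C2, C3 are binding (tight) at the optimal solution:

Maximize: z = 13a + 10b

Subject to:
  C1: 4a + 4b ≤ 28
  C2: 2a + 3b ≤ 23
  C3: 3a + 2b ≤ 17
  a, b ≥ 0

At a = 3, b = 4, compute slack b - a·x for each constraint:
  C1: 28 − 28 = 0  (binding)
  C2: 23 − 18 = 5  (slack)
  C3: 17 − 17 = 0  (binding)

Optimal: a = 3, b = 4
Binding: C1, C3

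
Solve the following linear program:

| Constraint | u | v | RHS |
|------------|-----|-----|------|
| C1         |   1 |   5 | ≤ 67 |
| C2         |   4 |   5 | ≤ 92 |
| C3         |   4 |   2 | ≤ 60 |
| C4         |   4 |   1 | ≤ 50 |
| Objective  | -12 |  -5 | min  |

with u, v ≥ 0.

Evaluate the objective at each vertex of the feasible region:
  z(0, 0) = 0
  z(12.5, 0) = -150
  z(10, 10) = -170  ←
  z(9.667, 10.67) = -169.3
  z(8.333, 11.73) = -158.7
  z(0, 13.4) = -67
The minimum is at u = 10, v = 10.

u = 10, v = 10, z = -170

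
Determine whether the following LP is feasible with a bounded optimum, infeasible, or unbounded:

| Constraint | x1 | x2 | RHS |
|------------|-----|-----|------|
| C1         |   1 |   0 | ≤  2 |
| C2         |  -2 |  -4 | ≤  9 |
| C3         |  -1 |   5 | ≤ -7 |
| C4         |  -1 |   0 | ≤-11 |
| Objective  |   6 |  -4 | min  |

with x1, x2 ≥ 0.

Infeasible (no feasible solution exists)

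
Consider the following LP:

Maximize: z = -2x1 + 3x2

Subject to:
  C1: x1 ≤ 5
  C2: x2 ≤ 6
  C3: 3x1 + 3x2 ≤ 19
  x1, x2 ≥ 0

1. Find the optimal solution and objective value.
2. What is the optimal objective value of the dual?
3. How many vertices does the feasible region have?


1. x1 = 0, x2 = 6, z = 18
2. 18
3. 5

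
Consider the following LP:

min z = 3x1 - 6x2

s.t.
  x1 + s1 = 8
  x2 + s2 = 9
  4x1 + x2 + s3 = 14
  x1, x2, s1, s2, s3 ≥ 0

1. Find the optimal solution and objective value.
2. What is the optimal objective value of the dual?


1. x1 = 0, x2 = 9, z = -54
2. -54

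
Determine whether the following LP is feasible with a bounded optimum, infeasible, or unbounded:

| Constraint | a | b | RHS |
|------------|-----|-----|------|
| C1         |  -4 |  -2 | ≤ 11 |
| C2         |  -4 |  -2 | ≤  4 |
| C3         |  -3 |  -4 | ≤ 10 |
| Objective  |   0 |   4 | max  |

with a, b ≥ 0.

Unbounded (objective can increase without bound)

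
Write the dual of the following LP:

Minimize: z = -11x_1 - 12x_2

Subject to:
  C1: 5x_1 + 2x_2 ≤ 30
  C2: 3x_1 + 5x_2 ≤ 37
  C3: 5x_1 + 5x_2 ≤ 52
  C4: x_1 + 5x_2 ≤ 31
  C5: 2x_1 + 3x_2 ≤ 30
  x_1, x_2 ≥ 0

Primal min cᵀx s.t. Ax ≤ b, x ≥ 0  →  Dual max −bᵀy s.t. Aᵀy ≥ −c, y ≥ 0.

Maximize: z = -30y1 - 37y2 - 52y3 - 31y4 - 30y5

Subject to:
  5y1 + 3y2 + 5y3 + y4 + 2y5 ≥ 11
  2y1 + 5y2 + 5y3 + 5y4 + 3y5 ≥ 12
  y1, y2, y3, y4, y5 ≥ 0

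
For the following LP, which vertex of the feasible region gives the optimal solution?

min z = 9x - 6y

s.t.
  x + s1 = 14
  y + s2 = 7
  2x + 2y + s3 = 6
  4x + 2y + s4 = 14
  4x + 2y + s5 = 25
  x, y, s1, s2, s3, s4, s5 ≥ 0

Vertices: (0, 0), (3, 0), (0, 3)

Evaluate the objective at each vertex of the feasible region:
  z(0, 0) = 0
  z(3, 0) = 27
  z(0, 3) = -18  ←
The minimum is at x = 0, y = 3.

(0, 3)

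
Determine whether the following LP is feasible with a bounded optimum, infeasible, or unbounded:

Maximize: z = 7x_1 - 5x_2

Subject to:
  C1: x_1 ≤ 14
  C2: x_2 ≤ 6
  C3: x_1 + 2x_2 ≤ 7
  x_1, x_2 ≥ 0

Feasible with a bounded optimal solution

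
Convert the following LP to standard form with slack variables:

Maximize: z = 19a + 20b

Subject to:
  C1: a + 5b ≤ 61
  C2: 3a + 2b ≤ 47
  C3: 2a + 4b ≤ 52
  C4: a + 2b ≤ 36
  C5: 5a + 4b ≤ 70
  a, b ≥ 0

max z = 19a + 20b

s.t.
  a + 5b + s1 = 61
  3a + 2b + s2 = 47
  2a + 4b + s3 = 52
  a + 2b + s4 = 36
  5a + 4b + s5 = 70
  a, b, s1, s2, s3, s4, s5 ≥ 0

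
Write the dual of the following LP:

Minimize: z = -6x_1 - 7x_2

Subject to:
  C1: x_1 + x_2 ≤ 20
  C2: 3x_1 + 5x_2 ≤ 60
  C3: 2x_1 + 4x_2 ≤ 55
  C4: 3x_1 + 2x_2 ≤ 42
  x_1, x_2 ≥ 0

Primal min cᵀx s.t. Ax ≤ b, x ≥ 0  →  Dual max −bᵀy s.t. Aᵀy ≥ −c, y ≥ 0.

Maximize: z = -20y1 - 60y2 - 55y3 - 42y4

Subject to:
  y1 + 3y2 + 2y3 + 3y4 ≥ 6
  y1 + 5y2 + 4y3 + 2y4 ≥ 7
  y1, y2, y3, y4 ≥ 0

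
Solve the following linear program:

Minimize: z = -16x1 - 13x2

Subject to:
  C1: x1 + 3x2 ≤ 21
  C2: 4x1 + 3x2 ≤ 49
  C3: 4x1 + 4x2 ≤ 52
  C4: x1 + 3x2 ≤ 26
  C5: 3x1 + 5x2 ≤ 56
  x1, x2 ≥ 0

Evaluate the objective at each vertex of the feasible region:
  z(0, 0) = 0
  z(12.25, 0) = -196
  z(10, 3) = -199  ←
  z(9, 4) = -196
  z(0, 7) = -91
The minimum is at x1 = 10, x2 = 3.

x1 = 10, x2 = 3, z = -199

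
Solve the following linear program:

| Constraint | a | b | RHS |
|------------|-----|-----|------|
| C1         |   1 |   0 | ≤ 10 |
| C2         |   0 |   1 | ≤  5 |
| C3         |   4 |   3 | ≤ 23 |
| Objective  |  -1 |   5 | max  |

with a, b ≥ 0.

Evaluate the objective at each vertex of the feasible region:
  z(0, 0) = 0
  z(5.75, 0) = -5.75
  z(2, 5) = 23
  z(0, 5) = 25  ←
The maximum is at a = 0, b = 5.

a = 0, b = 5, z = 25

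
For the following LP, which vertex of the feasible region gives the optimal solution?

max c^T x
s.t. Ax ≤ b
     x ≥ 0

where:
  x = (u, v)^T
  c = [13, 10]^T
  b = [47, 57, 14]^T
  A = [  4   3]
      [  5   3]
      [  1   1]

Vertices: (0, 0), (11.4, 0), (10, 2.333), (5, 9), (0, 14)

Evaluate the objective at each vertex of the feasible region:
  z(0, 0) = 0
  z(11.4, 0) = 148.2
  z(10, 2.333) = 153.3
  z(5, 9) = 155  ←
  z(0, 14) = 140
The maximum is at u = 5, v = 9.

(5, 9)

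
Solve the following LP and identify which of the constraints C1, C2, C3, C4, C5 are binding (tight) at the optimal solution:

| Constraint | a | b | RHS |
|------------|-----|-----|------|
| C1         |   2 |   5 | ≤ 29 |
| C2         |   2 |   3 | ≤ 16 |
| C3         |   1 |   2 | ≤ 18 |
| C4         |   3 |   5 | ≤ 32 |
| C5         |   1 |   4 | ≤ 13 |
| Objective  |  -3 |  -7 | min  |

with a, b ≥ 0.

At a = 5, b = 2, compute slack b - a·x for each constraint:
  C1: 29 − 20 = 9  (slack)
  C2: 16 − 16 = 0  (binding)
  C3: 18 − 9 = 9  (slack)
  C4: 32 − 25 = 7  (slack)
  C5: 13 − 13 = 0  (binding)

Optimal: a = 5, b = 2
Binding: C2, C5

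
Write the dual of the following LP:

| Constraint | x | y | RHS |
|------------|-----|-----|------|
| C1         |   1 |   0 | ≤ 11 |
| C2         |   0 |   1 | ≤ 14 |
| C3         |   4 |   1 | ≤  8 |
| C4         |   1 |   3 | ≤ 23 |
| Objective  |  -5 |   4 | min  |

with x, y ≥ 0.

Primal min cᵀx s.t. Ax ≤ b, x ≥ 0  →  Dual max −bᵀy s.t. Aᵀy ≥ −c, y ≥ 0.

Maximize: z = -11y1 - 14y2 - 8y3 - 23y4

Subject to:
  y1 + 4y3 + y4 ≥ 5
  y2 + y3 + 3y4 ≥ -4
  y1, y2, y3, y4 ≥ 0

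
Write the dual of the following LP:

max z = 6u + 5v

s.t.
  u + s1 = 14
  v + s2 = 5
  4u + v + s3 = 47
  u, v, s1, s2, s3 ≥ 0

Primal max cᵀx s.t. Ax ≤ b, x ≥ 0  →  Dual min bᵀy s.t. Aᵀy ≥ c, y ≥ 0.

Minimize: z = 14y1 + 5y2 + 47y3

Subject to:
  y1 + 4y3 ≥ 6
  y2 + y3 ≥ 5
  y1, y2, y3 ≥ 0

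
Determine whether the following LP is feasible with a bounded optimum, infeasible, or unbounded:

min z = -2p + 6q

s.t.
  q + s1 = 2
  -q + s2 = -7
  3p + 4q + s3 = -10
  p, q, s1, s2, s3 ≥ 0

Infeasible (no feasible solution exists)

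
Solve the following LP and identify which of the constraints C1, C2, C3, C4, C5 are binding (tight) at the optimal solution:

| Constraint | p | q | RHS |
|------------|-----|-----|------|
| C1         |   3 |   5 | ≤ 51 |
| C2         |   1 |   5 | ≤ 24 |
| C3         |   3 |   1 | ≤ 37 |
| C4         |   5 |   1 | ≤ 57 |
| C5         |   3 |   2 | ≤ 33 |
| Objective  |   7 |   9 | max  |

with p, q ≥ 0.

At p = 9, q = 3, compute slack b - a·x for each constraint:
  C1: 51 − 42 = 9  (slack)
  C2: 24 − 24 = 0  (binding)
  C3: 37 − 30 = 7  (slack)
  C4: 57 − 48 = 9  (slack)
  C5: 33 − 33 = 0  (binding)

Optimal: p = 9, q = 3
Binding: C2, C5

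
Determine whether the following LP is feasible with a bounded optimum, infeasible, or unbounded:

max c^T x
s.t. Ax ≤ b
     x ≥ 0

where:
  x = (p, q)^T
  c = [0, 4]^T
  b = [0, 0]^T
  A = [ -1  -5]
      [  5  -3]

Unbounded (objective can increase without bound)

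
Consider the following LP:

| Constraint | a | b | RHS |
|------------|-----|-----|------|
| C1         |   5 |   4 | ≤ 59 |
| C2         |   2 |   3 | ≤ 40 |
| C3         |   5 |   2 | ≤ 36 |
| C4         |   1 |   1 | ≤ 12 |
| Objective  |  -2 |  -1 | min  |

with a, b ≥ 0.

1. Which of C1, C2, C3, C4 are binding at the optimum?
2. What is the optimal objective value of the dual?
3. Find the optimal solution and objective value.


1. C3, C4
2. -16
3. a = 4, b = 8, z = -16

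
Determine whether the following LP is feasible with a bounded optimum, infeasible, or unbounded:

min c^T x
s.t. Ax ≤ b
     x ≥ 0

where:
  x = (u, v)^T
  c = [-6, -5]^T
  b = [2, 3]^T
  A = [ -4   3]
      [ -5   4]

Unbounded (objective can decrease without bound)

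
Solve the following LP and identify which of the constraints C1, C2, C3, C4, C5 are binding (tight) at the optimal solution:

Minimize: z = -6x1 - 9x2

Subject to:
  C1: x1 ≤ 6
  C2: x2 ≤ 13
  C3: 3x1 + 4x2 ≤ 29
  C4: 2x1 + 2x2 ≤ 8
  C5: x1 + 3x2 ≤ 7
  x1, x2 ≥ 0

At x1 = 2.5, x2 = 1.5, compute slack b - a·x for each constraint:
  C1: 6 − 2.5 = 3.5  (slack)
  C2: 13 − 1.5 = 11.5  (slack)
  C3: 29 − 13.5 = 15.5  (slack)
  C4: 8 − 8 = 0  (binding)
  C5: 7 − 7 = 0  (binding)

Optimal: x1 = 2.5, x2 = 1.5
Binding: C4, C5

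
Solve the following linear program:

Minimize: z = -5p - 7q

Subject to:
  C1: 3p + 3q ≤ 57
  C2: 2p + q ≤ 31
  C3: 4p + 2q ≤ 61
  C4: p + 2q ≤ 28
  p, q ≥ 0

Evaluate the objective at each vertex of the feasible region:
  z(0, 0) = 0
  z(15.25, 0) = -76.25
  z(11.5, 7.5) = -110
  z(10, 9) = -113  ←
  z(0, 14) = -98
The minimum is at p = 10, q = 9.

p = 10, q = 9, z = -113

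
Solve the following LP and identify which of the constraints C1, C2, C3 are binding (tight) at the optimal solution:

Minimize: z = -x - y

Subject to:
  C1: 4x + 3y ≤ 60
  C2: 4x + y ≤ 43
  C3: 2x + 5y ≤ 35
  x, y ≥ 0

At x = 10, y = 3, compute slack b - a·x for each constraint:
  C1: 60 − 49 = 11  (slack)
  C2: 43 − 43 = 0  (binding)
  C3: 35 − 35 = 0  (binding)

Optimal: x = 10, y = 3
Binding: C2, C3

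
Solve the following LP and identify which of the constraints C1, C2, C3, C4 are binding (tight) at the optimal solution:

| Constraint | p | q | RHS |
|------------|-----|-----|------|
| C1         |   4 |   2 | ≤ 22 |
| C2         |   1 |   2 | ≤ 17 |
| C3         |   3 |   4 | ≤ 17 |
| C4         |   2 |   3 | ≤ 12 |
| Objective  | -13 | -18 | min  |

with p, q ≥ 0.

At p = 3, q = 2, compute slack b - a·x for each constraint:
  C1: 22 − 16 = 6  (slack)
  C2: 17 − 7 = 10  (slack)
  C3: 17 − 17 = 0  (binding)
  C4: 12 − 12 = 0  (binding)

Optimal: p = 3, q = 2
Binding: C3, C4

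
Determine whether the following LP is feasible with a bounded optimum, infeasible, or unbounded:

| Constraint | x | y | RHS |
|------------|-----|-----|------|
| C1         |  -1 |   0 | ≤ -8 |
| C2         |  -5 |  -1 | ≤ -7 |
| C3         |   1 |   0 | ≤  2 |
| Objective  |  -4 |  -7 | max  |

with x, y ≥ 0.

Infeasible (no feasible solution exists)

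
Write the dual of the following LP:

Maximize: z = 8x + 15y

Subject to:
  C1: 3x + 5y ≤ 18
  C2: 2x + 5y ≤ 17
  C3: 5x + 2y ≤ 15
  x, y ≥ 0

Primal max cᵀx s.t. Ax ≤ b, x ≥ 0  →  Dual min bᵀy s.t. Aᵀy ≥ c, y ≥ 0.

Minimize: z = 18y1 + 17y2 + 15y3

Subject to:
  3y1 + 2y2 + 5y3 ≥ 8
  5y1 + 5y2 + 2y3 ≥ 15
  y1, y2, y3 ≥ 0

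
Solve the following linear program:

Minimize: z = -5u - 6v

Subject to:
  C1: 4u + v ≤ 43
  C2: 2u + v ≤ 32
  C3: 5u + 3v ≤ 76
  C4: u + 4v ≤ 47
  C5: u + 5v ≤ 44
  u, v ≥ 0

Evaluate the objective at each vertex of the feasible region:
  z(0, 0) = 0
  z(10.75, 0) = -53.75
  z(9, 7) = -87  ←
  z(0, 8.8) = -52.8
The minimum is at u = 9, v = 7.

u = 9, v = 7, z = -87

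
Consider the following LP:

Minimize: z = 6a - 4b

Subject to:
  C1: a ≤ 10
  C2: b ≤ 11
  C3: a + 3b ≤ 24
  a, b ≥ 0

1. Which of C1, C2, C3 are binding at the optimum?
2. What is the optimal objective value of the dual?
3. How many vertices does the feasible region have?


1. C3
2. -32
3. 4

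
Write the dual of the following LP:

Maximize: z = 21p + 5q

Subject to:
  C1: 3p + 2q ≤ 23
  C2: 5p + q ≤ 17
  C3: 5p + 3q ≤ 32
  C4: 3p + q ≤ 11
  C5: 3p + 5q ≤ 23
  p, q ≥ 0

Primal max cᵀx s.t. Ax ≤ b, x ≥ 0  →  Dual min bᵀy s.t. Aᵀy ≥ c, y ≥ 0.

Minimize: z = 23y1 + 17y2 + 32y3 + 11y4 + 23y5

Subject to:
  3y1 + 5y2 + 5y3 + 3y4 + 3y5 ≥ 21
  2y1 + y2 + 3y3 + y4 + 5y5 ≥ 5
  y1, y2, y3, y4, y5 ≥ 0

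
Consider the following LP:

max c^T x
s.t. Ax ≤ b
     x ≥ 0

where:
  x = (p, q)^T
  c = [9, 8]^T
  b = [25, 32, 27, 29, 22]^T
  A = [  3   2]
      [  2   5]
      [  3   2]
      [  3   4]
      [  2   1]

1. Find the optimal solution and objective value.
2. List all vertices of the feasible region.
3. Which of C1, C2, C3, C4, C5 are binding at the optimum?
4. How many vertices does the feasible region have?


1. p = 7, q = 2, z = 79
2. (0, 0), (8.333, 0), (7, 2), (2.429, 5.429), (0, 6.4)
3. C1, C4
4. 5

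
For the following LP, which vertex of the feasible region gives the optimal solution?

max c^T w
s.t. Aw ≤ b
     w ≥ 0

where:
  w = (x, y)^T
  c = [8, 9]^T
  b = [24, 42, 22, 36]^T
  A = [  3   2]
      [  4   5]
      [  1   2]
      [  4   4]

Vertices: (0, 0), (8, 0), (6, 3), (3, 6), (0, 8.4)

Evaluate the objective at each vertex of the feasible region:
  z(0, 0) = 0
  z(8, 0) = 64
  z(6, 3) = 75
  z(3, 6) = 78  ←
  z(0, 8.4) = 75.6
The maximum is at x = 3, y = 6.

(3, 6)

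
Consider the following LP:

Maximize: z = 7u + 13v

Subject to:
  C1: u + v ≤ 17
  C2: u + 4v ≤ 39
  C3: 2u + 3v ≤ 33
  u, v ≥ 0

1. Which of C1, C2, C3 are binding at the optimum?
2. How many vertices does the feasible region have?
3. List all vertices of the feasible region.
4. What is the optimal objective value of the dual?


1. C2, C3
2. 4
3. (0, 0), (16.5, 0), (3, 9), (0, 9.75)
4. 138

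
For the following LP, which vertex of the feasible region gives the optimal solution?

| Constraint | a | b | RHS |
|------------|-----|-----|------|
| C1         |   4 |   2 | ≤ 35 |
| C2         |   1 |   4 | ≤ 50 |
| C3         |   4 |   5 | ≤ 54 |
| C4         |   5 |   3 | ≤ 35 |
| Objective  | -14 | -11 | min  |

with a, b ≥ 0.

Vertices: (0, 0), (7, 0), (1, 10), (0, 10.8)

Evaluate the objective at each vertex of the feasible region:
  z(0, 0) = 0
  z(7, 0) = -98
  z(1, 10) = -124  ←
  z(0, 10.8) = -118.8
The minimum is at a = 1, b = 10.

(1, 10)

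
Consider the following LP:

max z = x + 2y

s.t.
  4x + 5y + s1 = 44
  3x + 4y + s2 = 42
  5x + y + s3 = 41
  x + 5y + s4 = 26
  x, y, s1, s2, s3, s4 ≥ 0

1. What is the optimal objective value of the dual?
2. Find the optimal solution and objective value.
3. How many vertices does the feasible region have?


1. 14
2. x = 6, y = 4, z = 14
3. 5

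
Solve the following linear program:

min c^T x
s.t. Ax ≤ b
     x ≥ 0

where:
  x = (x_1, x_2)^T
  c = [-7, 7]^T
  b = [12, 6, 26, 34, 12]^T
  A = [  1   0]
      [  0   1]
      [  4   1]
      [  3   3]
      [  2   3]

Evaluate the objective at each vertex of the feasible region:
  z(0, 0) = 0
  z(6, 0) = -42  ←
  z(0, 4) = 28
The minimum is at x_1 = 6, x_2 = 0.

x_1 = 6, x_2 = 0, z = -42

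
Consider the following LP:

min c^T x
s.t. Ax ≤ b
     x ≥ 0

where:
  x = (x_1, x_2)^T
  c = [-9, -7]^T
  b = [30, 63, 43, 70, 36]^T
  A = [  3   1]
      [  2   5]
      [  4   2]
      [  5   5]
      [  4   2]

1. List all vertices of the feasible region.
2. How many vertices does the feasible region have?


1. (0, 0), (9, 0), (4, 10), (2.333, 11.67), (0, 12.6)
2. 5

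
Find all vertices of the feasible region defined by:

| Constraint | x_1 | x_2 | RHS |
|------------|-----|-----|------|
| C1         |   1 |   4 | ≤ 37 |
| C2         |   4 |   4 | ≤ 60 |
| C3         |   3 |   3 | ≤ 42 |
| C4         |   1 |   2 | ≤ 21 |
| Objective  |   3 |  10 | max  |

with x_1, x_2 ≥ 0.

(0, 0), (14, 0), (7, 7), (5, 8), (0, 9.25)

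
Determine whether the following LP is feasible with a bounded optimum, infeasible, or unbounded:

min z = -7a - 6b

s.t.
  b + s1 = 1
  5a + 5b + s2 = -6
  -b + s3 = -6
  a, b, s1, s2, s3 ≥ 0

Infeasible (no feasible solution exists)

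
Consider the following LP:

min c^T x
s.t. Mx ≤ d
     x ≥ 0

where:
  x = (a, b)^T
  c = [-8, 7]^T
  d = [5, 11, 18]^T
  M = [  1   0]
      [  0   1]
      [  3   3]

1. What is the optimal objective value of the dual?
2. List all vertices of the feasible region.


1. -40
2. (0, 0), (5, 0), (5, 1), (0, 6)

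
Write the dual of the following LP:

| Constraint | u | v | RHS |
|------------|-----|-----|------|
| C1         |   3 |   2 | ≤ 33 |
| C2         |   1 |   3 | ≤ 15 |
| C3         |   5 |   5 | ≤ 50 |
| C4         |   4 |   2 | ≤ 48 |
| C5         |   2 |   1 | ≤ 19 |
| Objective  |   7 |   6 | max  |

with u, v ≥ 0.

Primal max cᵀx s.t. Ax ≤ b, x ≥ 0  →  Dual min bᵀy s.t. Aᵀy ≥ c, y ≥ 0.

Minimize: z = 33y1 + 15y2 + 50y3 + 48y4 + 19y5

Subject to:
  3y1 + y2 + 5y3 + 4y4 + 2y5 ≥ 7
  2y1 + 3y2 + 5y3 + 2y4 + y5 ≥ 6
  y1, y2, y3, y4, y5 ≥ 0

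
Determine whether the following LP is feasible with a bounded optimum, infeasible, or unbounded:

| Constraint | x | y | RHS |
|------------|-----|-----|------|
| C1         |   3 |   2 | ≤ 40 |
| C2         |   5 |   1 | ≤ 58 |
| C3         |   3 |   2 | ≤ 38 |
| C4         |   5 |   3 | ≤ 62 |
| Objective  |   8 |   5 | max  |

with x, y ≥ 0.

Feasible with a bounded optimal solution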